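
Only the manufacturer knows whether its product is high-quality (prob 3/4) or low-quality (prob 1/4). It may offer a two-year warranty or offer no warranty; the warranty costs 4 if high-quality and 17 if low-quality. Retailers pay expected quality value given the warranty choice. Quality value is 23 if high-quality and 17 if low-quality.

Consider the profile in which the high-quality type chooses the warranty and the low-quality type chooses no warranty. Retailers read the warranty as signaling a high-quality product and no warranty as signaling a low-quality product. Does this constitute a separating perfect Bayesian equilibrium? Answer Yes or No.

Yes

Under these beliefs, the warranty earns price 23 and no warranty earns price 17.
high-quality: the warranty nets 23 − 4 = 19; no warranty nets 17. high-quality prefers the warranty.
low-quality: the warranty nets 23 − 17 = 6; no warranty nets 17. low-quality prefers no warranty.
Neither type deviates, so the separating profile is an equilibrium.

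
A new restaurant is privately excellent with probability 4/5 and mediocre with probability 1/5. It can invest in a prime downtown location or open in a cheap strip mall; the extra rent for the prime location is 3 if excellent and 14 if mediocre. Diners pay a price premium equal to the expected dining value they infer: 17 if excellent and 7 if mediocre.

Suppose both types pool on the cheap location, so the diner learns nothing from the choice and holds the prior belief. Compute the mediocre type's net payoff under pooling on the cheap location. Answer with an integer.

15

Pooled price premium = 4/5·17 + 1/5·7 = 15.
mediocre pays no cost for the cheap location, so net payoff = 15.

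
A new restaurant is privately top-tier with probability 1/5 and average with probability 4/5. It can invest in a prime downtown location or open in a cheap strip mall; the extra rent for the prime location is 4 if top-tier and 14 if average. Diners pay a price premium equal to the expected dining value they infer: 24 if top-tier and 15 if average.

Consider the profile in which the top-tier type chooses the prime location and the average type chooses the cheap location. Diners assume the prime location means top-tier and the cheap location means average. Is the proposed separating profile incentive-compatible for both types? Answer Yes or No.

Under these beliefs, the prime location earns price premium 24 and the cheap location earns price premium 15.
top-tier: the prime location nets 24 − 4 = 20; the cheap location nets 15. top-tier prefers the prime location.
average: the prime location nets 24 − 14 = 10; the cheap location nets 15. average prefers the cheap location.
Neither type deviates, so the separating profile is an equilibrium.

Yes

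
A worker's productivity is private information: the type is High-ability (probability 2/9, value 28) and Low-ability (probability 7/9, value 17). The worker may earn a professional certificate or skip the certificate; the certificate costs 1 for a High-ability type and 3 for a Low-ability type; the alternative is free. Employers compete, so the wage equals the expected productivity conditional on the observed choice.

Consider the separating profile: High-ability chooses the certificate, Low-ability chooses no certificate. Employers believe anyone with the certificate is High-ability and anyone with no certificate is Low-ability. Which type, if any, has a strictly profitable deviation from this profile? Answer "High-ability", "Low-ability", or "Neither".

The certificate pays 28; no certificate pays 17.
High-ability: assigned the certificate, nets 28 − 1 = 27; deviating to no certificate nets 17.
Low-ability: assigned no certificate, nets 17; deviating to the certificate nets 28 − 3 = 25.
The Low-ability type gains 8 by deviating.

Low-ability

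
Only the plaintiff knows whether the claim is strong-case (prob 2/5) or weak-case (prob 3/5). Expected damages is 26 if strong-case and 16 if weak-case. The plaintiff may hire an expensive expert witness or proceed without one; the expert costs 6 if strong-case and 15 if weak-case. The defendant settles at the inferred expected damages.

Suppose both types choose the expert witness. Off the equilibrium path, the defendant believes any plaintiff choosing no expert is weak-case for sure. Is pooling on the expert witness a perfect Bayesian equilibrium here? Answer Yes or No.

No

On path, the defendant holds the prior and pays 2/5·26 + 3/5·16 = 20. Off path (no expert), believing weak-case, it pays 16.
strong-case: the expert witness nets 20 − 6 = 14; no expert nets 16. strong-case would deviate.
weak-case: the expert witness nets 20 − 15 = 5; no expert nets 16. weak-case would deviate.
A type deviates, so pooling fails.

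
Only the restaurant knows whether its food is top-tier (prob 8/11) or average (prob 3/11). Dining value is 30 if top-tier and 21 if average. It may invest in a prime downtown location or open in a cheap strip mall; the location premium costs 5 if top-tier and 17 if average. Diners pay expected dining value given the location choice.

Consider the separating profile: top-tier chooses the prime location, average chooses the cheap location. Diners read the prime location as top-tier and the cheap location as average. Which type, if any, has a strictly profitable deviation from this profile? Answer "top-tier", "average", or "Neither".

The prime location pays 30; the cheap location pays 21.
top-tier: assigned the prime location, nets 30 − 5 = 25; deviating to the cheap location nets 21.
average: assigned the cheap location, nets 21; deviating to the prime location nets 30 − 17 = 13.
Both types strictly prefer their assigned action; no profitable deviation.

Neither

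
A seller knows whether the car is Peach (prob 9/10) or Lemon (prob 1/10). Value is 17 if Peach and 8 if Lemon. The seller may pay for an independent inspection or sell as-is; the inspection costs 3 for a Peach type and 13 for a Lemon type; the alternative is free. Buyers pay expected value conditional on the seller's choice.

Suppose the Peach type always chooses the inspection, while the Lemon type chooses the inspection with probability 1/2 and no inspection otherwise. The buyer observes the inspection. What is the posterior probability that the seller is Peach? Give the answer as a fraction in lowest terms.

18/19

P(the inspection) = (9/10)·1 + (1/10)·(1/2) = 19/20.
By Bayes' rule, P(Peach | the inspection) = (9/10) / (19/20) = 18/19.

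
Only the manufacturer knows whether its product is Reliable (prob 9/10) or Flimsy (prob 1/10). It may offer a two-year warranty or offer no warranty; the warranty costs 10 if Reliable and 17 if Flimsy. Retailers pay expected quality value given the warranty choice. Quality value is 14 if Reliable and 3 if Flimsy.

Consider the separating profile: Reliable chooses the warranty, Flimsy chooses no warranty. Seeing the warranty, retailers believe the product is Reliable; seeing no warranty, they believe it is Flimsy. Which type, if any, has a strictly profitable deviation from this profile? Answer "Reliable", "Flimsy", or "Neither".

The warranty pays 14; no warranty pays 3.
Reliable: assigned the warranty, nets 14 − 10 = 4; deviating to no warranty nets 3.
Flimsy: assigned no warranty, nets 3; deviating to the warranty nets 14 − 17 = -3.
Both types strictly prefer their assigned action; no profitable deviation.

Neither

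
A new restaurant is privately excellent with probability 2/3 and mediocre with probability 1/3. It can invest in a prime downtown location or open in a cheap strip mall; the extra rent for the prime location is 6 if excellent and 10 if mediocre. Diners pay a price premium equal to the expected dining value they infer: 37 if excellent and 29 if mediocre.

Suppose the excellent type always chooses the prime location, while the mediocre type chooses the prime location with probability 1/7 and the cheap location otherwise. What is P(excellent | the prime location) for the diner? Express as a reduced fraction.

14/15

P(the prime location) = (2/3)·1 + (1/3)·(1/7) = 5/7.
By Bayes' rule, P(excellent | the prime location) = (2/3) / (5/7) = 14/15.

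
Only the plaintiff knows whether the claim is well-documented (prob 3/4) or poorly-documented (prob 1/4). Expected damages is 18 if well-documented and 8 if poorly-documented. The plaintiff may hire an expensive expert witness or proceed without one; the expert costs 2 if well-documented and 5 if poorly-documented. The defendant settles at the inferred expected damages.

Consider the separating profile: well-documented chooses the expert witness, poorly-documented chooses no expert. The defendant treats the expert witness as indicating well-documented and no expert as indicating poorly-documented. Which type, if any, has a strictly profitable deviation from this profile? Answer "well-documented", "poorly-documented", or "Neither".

poorly-documented

The expert witness pays 18; no expert pays 8.
well-documented: assigned the expert witness, nets 18 − 2 = 16; deviating to no expert nets 8.
poorly-documented: assigned no expert, nets 8; deviating to the expert witness nets 18 − 5 = 13.
The poorly-documented type gains 5 by deviating.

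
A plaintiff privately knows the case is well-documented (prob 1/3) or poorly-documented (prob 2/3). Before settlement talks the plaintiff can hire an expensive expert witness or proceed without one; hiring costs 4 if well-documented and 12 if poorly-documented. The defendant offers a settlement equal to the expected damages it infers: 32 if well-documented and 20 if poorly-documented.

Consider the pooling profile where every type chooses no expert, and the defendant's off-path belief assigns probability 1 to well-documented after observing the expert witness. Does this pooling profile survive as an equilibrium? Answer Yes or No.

No

On path, the defendant holds the prior and pays 1/3·32 + 2/3·20 = 24. Off path (the expert witness), believing well-documented, it pays 32.
well-documented: no expert nets 24; the expert witness nets 32 − 4 = 28. well-documented would deviate.
poorly-documented: no expert nets 24; the expert witness nets 32 − 12 = 20. poorly-documented stays.
A type deviates, so pooling fails.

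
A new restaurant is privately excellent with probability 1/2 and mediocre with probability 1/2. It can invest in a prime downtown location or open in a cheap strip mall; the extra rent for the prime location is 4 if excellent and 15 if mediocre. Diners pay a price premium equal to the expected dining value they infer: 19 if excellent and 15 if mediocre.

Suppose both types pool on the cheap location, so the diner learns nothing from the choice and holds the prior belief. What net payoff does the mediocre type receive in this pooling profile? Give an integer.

17

Pooled price premium = 1/2·19 + 1/2·15 = 17.
mediocre pays no cost for the cheap location, so net payoff = 17.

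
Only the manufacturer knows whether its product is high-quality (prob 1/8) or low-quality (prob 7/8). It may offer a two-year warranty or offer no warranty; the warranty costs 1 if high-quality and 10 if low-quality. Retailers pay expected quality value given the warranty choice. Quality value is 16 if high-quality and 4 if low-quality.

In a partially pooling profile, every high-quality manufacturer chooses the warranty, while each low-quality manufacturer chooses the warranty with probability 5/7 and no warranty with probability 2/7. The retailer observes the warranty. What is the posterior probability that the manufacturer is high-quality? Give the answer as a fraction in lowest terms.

1/6

P(the warranty) = (1/8)·1 + (7/8)·(5/7) = 3/4.
By Bayes' rule, P(high-quality | the warranty) = (1/8) / (3/4) = 1/6.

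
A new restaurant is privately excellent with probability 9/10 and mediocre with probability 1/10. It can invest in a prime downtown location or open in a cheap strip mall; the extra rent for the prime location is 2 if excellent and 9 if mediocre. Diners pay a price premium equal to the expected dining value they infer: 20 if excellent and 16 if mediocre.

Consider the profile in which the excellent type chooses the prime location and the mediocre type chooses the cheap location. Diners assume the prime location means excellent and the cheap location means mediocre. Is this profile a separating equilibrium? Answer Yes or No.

Under these beliefs, the prime location earns price premium 20 and the cheap location earns price premium 16.
excellent: the prime location nets 20 − 2 = 18; the cheap location nets 16. excellent prefers the prime location.
mediocre: the prime location nets 20 − 9 = 11; the cheap location nets 16. mediocre prefers the cheap location.
Neither type deviates, so the separating profile is an equilibrium.

Yes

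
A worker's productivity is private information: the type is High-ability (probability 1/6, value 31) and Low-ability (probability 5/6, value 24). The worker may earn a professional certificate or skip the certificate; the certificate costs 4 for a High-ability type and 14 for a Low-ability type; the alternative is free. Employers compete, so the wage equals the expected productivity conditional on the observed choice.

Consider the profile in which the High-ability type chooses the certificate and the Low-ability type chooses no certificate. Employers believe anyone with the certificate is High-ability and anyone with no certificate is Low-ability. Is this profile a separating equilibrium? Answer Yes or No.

Under these beliefs, the certificate earns wage 31 and no certificate earns wage 24.
High-ability: the certificate nets 31 − 4 = 27; no certificate nets 24. High-ability prefers the certificate.
Low-ability: the certificate nets 31 − 14 = 17; no certificate nets 24. Low-ability prefers no certificate.
Neither type deviates, so the separating profile is an equilibrium.

Yes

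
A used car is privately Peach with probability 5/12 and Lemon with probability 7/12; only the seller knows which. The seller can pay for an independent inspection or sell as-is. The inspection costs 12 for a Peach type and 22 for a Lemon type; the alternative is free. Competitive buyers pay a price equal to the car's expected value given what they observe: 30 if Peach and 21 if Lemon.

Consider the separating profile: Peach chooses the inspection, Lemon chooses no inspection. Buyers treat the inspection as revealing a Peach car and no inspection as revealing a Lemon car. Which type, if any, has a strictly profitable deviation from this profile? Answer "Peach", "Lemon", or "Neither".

The inspection pays 30; no inspection pays 21.
Peach: assigned the inspection, nets 30 − 12 = 18; deviating to no inspection nets 21.
Lemon: assigned no inspection, nets 21; deviating to the inspection nets 30 − 22 = 8.
The Peach type gains 3 by deviating.

Peach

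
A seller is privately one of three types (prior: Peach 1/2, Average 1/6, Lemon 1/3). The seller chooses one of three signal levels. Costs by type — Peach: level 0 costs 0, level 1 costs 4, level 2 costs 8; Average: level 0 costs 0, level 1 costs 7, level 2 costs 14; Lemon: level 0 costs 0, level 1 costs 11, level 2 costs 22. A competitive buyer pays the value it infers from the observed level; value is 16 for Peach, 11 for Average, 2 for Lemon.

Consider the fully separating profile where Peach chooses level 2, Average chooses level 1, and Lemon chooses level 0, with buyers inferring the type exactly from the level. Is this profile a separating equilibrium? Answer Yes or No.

Yes

Separating prices: level 2 → 16, level 1 → 11, level 0 → 2.
Peach (assigned level 2): level 0: 2 − 0 = 2; level 1: 11 − 4 = 7; level 2: 16 − 8 = 8. Peach stays.
Average (assigned level 1): level 0: 2 − 0 = 2; level 1: 11 − 7 = 4; level 2: 16 − 14 = 2. Average stays.
Lemon (assigned level 0): level 0: 2 − 0 = 2; level 1: 11 − 11 = 0; level 2: 16 − 22 = -6. Lemon stays.
Every type prefers its assigned level; separation holds.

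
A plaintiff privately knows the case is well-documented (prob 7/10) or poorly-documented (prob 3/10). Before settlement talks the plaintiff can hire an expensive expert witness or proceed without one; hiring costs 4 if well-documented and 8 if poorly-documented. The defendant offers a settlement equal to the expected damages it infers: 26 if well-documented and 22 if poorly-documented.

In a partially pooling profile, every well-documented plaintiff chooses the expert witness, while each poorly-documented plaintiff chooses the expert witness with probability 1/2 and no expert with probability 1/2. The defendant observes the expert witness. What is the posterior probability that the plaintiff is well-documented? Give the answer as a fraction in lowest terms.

P(the expert witness) = (7/10)·1 + (3/10)·(1/2) = 17/20.
By Bayes' rule, P(well-documented | the expert witness) = (7/10) / (17/20) = 14/17.

14/17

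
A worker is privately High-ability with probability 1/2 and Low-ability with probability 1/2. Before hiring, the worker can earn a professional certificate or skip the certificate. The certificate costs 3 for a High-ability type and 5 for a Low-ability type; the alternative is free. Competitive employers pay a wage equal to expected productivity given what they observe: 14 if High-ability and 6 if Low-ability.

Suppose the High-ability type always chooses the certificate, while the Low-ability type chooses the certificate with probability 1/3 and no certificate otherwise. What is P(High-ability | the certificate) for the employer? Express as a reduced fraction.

3/4

P(the certificate) = (1/2)·1 + (1/2)·(1/3) = 2/3.
By Bayes' rule, P(High-ability | the certificate) = (1/2) / (2/3) = 3/4.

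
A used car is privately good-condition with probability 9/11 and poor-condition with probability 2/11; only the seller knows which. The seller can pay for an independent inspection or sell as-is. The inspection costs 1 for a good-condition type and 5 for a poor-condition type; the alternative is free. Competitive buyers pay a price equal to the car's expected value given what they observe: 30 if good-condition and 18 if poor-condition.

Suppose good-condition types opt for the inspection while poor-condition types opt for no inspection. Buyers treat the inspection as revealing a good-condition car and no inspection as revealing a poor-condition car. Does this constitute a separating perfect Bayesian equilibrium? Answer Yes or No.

Under these beliefs, the inspection earns price 30 and no inspection earns price 18.
good-condition: the inspection nets 30 − 1 = 29; no inspection nets 18. good-condition prefers the inspection.
poor-condition: the inspection nets 30 − 5 = 25; no inspection nets 18. poor-condition would deviate to the inspection.
poor-condition has a profitable deviation, so the profile is not an equilibrium.

No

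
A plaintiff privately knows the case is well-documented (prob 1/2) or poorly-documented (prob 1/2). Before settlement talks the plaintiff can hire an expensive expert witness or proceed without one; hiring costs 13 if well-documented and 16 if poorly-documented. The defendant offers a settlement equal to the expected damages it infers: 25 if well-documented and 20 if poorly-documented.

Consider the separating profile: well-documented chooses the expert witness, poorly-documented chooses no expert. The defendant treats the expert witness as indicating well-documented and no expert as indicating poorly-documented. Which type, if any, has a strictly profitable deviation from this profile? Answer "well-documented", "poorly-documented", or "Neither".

well-documented

The expert witness pays 25; no expert pays 20.
well-documented: assigned the expert witness, nets 25 − 13 = 12; deviating to no expert nets 20.
poorly-documented: assigned no expert, nets 20; deviating to the expert witness nets 25 − 16 = 9.
The well-documented type gains 8 by deviating.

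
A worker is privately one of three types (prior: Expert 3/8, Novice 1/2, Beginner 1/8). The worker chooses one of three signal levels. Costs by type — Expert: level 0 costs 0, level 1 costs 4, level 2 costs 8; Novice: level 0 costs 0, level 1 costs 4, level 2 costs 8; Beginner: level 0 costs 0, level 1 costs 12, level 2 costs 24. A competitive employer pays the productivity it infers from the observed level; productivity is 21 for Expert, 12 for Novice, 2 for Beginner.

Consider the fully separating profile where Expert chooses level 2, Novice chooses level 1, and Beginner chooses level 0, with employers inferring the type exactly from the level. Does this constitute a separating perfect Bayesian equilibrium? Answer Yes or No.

Separating wages: level 2 → 21, level 1 → 12, level 0 → 2.
Expert (assigned level 2): level 0: 2 − 0 = 2; level 1: 12 − 4 = 8; level 2: 21 − 8 = 13. Expert stays.
Novice (assigned level 1): level 0: 2 − 0 = 2; level 1: 12 − 4 = 8; level 2: 21 − 8 = 13. Novice prefers level 2.
Beginner (assigned level 0): level 0: 2 − 0 = 2; level 1: 12 − 12 = 0; level 2: 21 − 24 = -3. Beginner stays.
At least one type deviates; the separating profile fails.

No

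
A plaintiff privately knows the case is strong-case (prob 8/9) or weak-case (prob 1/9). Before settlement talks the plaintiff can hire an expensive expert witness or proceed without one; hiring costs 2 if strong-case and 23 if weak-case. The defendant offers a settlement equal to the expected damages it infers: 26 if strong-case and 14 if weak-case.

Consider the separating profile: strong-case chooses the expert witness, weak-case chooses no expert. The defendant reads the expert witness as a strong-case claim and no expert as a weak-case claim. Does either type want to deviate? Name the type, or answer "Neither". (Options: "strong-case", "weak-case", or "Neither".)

Neither

The expert witness pays 26; no expert pays 14.
strong-case: assigned the expert witness, nets 26 − 2 = 24; deviating to no expert nets 14.
weak-case: assigned no expert, nets 14; deviating to the expert witness nets 26 − 23 = 3.
Both types strictly prefer their assigned action; no profitable deviation.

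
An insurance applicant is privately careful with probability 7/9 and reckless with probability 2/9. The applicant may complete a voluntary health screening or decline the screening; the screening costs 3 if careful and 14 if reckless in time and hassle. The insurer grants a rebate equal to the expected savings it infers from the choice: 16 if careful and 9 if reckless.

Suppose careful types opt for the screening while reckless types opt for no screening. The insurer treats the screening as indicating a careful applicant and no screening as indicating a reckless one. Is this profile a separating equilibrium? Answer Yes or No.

Yes

Under these beliefs, the screening earns rebate 16 and no screening earns rebate 9.
careful: the screening nets 16 − 3 = 13; no screening nets 9. careful prefers the screening.
reckless: the screening nets 16 − 14 = 2; no screening nets 9. reckless prefers no screening.
Neither type deviates, so the separating profile is an equilibrium.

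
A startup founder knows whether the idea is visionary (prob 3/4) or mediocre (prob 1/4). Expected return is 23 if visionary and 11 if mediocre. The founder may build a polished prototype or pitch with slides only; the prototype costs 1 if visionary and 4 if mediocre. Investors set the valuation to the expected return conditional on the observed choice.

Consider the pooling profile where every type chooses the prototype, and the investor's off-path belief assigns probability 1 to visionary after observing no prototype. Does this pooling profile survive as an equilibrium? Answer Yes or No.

On path, the investor holds the prior and pays 3/4·23 + 1/4·11 = 20. Off path (no prototype), believing visionary, it pays 23.
visionary: the prototype nets 20 − 1 = 19; no prototype nets 23. visionary would deviate.
mediocre: the prototype nets 20 − 4 = 16; no prototype nets 23. mediocre would deviate.
A type deviates, so pooling fails.

No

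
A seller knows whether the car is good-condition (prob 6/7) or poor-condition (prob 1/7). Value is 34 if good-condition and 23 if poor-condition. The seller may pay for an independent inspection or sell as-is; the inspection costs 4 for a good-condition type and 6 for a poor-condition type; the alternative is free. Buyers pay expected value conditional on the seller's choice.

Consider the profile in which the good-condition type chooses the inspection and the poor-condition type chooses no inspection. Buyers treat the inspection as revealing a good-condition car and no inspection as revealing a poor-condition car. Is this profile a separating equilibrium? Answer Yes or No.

No

Under these beliefs, the inspection earns price 34 and no inspection earns price 23.
good-condition: the inspection nets 34 − 4 = 30; no inspection nets 23. good-condition prefers the inspection.
poor-condition: the inspection nets 34 − 6 = 28; no inspection nets 23. poor-condition would deviate to the inspection.
poor-condition has a profitable deviation, so the profile is not an equilibrium.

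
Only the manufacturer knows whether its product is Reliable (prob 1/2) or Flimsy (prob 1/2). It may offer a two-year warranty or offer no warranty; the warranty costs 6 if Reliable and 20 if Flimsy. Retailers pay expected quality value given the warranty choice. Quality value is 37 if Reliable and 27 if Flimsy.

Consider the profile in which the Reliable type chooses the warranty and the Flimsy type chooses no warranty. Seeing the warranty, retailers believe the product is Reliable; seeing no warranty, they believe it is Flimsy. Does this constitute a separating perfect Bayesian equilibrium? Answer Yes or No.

Yes

Under these beliefs, the warranty earns price 37 and no warranty earns price 27.
Reliable: the warranty nets 37 − 6 = 31; no warranty nets 27. Reliable prefers the warranty.
Flimsy: the warranty nets 37 − 20 = 17; no warranty nets 27. Flimsy prefers no warranty.
Neither type deviates, so the separating profile is an equilibrium.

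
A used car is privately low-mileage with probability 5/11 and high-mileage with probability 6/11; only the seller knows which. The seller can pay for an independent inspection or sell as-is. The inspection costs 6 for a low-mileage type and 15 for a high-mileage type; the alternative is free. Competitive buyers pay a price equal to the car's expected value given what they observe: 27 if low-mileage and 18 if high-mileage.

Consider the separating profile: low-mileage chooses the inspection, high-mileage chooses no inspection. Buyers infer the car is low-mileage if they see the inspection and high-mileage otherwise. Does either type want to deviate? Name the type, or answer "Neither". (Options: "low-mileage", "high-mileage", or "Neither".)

The inspection pays 27; no inspection pays 18.
low-mileage: assigned the inspection, nets 27 − 6 = 21; deviating to no inspection nets 18.
high-mileage: assigned no inspection, nets 18; deviating to the inspection nets 27 − 15 = 12.
Both types strictly prefer their assigned action; no profitable deviation.

Neither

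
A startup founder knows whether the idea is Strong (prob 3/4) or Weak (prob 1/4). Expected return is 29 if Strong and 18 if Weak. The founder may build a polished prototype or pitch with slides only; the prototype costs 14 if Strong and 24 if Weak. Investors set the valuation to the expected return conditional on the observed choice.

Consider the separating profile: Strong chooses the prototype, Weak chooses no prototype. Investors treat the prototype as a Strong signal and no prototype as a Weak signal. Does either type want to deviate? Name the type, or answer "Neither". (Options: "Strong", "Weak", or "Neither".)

The prototype pays 29; no prototype pays 18.
Strong: assigned the prototype, nets 29 − 14 = 15; deviating to no prototype nets 18.
Weak: assigned no prototype, nets 18; deviating to the prototype nets 29 − 24 = 5.
The Strong type gains 3 by deviating.

Strong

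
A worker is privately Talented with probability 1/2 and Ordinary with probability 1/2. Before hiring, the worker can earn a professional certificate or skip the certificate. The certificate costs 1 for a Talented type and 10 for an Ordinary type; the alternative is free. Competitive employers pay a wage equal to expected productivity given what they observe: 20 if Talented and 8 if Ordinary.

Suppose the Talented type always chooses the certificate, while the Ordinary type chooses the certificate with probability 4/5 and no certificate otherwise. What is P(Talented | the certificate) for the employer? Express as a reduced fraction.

P(the certificate) = (1/2)·1 + (1/2)·(4/5) = 9/10.
By Bayes' rule, P(Talented | the certificate) = (1/2) / (9/10) = 5/9.

5/9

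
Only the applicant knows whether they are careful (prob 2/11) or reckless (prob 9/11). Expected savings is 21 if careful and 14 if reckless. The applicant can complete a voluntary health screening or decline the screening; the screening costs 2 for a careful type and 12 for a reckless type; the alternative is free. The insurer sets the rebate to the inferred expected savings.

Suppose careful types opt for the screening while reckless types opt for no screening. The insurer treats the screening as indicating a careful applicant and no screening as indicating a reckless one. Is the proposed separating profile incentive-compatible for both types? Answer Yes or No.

Yes

Under these beliefs, the screening earns rebate 21 and no screening earns rebate 14.
careful: the screening nets 21 − 2 = 19; no screening nets 14. careful prefers the screening.
reckless: the screening nets 21 − 12 = 9; no screening nets 14. reckless prefers no screening.
Neither type deviates, so the separating profile is an equilibrium.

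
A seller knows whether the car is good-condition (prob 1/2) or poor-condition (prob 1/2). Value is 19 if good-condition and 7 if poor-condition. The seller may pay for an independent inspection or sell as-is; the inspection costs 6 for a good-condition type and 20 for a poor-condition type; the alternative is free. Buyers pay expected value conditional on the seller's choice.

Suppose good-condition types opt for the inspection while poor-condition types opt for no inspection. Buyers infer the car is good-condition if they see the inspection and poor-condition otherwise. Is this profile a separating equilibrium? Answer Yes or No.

Under these beliefs, the inspection earns price 19 and no inspection earns price 7.
good-condition: the inspection nets 19 − 6 = 13; no inspection nets 7. good-condition prefers the inspection.
poor-condition: the inspection nets 19 − 20 = -1; no inspection nets 7. poor-condition prefers no inspection.
Neither type deviates, so the separating profile is an equilibrium.

Yes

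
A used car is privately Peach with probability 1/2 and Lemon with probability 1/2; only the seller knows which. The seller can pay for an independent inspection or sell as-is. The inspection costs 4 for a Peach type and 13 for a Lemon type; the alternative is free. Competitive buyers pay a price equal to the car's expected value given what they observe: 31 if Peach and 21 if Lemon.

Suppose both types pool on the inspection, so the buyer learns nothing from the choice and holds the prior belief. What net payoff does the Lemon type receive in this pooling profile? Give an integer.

Pooled price = 1/2·31 + 1/2·21 = 26.
Lemon pays cost 13 for the inspection, so net payoff = 26 − 13 = 13.

13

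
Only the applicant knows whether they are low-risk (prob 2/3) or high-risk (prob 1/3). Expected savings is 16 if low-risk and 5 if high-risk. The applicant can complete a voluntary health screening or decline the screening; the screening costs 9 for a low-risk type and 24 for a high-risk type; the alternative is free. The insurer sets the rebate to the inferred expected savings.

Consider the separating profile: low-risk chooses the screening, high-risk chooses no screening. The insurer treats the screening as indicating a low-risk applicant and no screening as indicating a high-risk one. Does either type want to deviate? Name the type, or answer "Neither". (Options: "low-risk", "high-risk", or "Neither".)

The screening pays 16; no screening pays 5.
low-risk: assigned the screening, nets 16 − 9 = 7; deviating to no screening nets 5.
high-risk: assigned no screening, nets 5; deviating to the screening nets 16 − 24 = -8.
Both types strictly prefer their assigned action; no profitable deviation.

Neither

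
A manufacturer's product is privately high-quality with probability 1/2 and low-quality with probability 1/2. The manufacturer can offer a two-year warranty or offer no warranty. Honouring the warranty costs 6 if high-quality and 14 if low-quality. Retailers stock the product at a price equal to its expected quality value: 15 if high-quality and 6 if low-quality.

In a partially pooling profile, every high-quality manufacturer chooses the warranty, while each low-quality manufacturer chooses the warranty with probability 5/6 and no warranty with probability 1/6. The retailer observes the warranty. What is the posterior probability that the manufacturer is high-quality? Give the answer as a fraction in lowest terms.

6/11

P(the warranty) = (1/2)·1 + (1/2)·(5/6) = 11/12.
By Bayes' rule, P(high-quality | the warranty) = (1/2) / (11/12) = 6/11.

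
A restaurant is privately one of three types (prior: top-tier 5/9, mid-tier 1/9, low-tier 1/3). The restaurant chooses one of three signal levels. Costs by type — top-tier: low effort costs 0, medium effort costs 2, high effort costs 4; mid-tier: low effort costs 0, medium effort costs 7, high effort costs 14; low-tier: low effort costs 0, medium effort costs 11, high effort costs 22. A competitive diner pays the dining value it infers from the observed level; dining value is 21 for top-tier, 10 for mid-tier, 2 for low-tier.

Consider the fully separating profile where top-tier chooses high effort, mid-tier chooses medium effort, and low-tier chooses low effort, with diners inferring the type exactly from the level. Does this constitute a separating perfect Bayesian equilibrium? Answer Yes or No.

No

Separating price premiums: high effort → 21, medium effort → 10, low effort → 2.
top-tier (assigned high effort): low effort: 2 − 0 = 2; medium effort: 10 − 2 = 8; high effort: 21 − 4 = 17. top-tier stays.
mid-tier (assigned medium effort): low effort: 2 − 0 = 2; medium effort: 10 − 7 = 3; high effort: 21 − 14 = 7. mid-tier prefers high effort.
low-tier (assigned low effort): low effort: 2 − 0 = 2; medium effort: 10 − 11 = -1; high effort: 21 − 22 = -1. low-tier stays.
At least one type deviates; the separating profile fails.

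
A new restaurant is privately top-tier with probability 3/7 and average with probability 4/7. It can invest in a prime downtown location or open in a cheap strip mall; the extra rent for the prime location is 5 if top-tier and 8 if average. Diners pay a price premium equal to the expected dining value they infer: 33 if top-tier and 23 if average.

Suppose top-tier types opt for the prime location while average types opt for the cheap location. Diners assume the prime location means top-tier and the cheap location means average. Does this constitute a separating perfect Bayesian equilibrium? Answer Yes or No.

No

Under these beliefs, the prime location earns price premium 33 and the cheap location earns price premium 23.
top-tier: the prime location nets 33 − 5 = 28; the cheap location nets 23. top-tier prefers the prime location.
average: the prime location nets 33 − 8 = 25; the cheap location nets 23. average would deviate to the prime location.
average has a profitable deviation, so the profile is not an equilibrium.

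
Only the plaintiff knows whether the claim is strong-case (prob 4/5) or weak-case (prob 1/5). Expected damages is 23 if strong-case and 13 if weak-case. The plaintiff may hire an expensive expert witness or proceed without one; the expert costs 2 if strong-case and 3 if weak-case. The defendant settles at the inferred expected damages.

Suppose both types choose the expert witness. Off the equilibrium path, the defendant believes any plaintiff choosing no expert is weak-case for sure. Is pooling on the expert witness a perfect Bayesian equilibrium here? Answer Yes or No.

On path, the defendant holds the prior and pays 4/5·23 + 1/5·13 = 21. Off path (no expert), believing weak-case, it pays 13.
strong-case: the expert witness nets 21 − 2 = 19; no expert nets 13. strong-case stays.
weak-case: the expert witness nets 21 − 3 = 18; no expert nets 13. weak-case stays.
No type deviates, so pooling is sustained.

Yes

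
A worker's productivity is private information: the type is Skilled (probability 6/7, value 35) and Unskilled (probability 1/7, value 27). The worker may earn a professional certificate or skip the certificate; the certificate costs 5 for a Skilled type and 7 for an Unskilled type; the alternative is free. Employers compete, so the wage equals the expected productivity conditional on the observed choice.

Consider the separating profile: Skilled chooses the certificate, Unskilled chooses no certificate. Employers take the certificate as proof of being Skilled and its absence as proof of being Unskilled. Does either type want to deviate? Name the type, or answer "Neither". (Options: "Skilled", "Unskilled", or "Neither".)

The certificate pays 35; no certificate pays 27.
Skilled: assigned the certificate, nets 35 − 5 = 30; deviating to no certificate nets 27.
Unskilled: assigned no certificate, nets 27; deviating to the certificate nets 35 − 7 = 28.
The Unskilled type gains 1 by deviating.

Unskilled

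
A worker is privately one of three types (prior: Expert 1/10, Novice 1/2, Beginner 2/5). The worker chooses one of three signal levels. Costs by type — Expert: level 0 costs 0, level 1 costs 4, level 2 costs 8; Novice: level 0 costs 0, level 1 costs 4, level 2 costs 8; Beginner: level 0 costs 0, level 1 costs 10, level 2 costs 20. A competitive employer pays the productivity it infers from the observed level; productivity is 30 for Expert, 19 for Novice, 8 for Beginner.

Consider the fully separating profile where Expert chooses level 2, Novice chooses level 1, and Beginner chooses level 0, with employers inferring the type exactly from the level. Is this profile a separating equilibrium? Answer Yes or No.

Separating wages: level 2 → 30, level 1 → 19, level 0 → 8.
Expert (assigned level 2): level 0: 8 − 0 = 8; level 1: 19 − 4 = 15; level 2: 30 − 8 = 22. Expert stays.
Novice (assigned level 1): level 0: 8 − 0 = 8; level 1: 19 − 4 = 15; level 2: 30 − 8 = 22. Novice prefers level 2.
Beginner (assigned level 0): level 0: 8 − 0 = 8; level 1: 19 − 10 = 9; level 2: 30 − 20 = 10. Beginner prefers level 2.
At least one type deviates; the separating profile fails.

No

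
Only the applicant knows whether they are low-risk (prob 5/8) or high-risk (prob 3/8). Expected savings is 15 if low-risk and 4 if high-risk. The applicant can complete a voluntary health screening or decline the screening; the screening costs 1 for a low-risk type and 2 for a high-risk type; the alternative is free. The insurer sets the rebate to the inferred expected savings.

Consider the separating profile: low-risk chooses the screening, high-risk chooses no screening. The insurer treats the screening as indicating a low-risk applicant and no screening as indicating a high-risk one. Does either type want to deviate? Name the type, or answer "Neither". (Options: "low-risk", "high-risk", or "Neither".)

high-risk

The screening pays 15; no screening pays 4.
low-risk: assigned the screening, nets 15 − 1 = 14; deviating to no screening nets 4.
high-risk: assigned no screening, nets 4; deviating to the screening nets 15 − 2 = 13.
The high-risk type gains 9 by deviating.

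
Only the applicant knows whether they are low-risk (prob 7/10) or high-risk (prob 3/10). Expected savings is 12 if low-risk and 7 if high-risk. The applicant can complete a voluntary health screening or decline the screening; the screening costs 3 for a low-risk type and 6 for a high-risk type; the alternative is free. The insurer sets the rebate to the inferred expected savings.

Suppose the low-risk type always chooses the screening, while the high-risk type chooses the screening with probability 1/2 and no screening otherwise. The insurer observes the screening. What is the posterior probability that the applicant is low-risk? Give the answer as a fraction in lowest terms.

14/17

P(the screening) = (7/10)·1 + (3/10)·(1/2) = 17/20.
By Bayes' rule, P(low-risk | the screening) = (7/10) / (17/20) = 14/17.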